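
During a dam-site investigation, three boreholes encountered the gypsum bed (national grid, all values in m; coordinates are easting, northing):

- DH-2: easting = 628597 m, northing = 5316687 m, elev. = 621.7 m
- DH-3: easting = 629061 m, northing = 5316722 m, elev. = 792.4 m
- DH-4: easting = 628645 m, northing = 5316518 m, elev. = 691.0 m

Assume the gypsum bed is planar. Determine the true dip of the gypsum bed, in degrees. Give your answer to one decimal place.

Two edge vectors: DH-2→DH-3 = (464, 35, 170.7), DH-2→DH-4 = (48, -169, 69.3).
Normal n = (DH-2→DH-3) × (DH-2→DH-4) = (31273.8, -23961.6, -80096).
So ∂z/∂easting = −n_x/n_z = 0.39045 and ∂z/∂northing = −n_y/n_z = −0.29916.
Gradient magnitude |∇z| = √(a² + b²) = √(0.15245 + 0.08950) = 0.49189.
True dip = arctan(0.49189) = 26.2°, dipping toward NW (azimuth ≈ 307°).

26.2°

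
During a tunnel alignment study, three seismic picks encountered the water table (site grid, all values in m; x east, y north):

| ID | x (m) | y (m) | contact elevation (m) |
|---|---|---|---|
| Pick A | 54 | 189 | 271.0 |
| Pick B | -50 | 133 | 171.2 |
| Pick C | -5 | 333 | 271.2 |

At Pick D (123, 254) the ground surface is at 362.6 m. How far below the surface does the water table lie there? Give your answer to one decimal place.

Let the plane be z = a·x + b·y + c.
Pick B−Pick A: −104a − 56b = −99.8;  Pick C−Pick A: −59a + 144b = 0.2.
Solving gives a = 0.78556, b = 0.32325.
Then c = 271 − a·54 − b·189 = 167.49.
At (123, 254): z_contact = 96.62 + 82.11 + 167.49 = 346.21 m.
Depth below ground = 362.6 − 346.21 = 16.4 m.

16.4 m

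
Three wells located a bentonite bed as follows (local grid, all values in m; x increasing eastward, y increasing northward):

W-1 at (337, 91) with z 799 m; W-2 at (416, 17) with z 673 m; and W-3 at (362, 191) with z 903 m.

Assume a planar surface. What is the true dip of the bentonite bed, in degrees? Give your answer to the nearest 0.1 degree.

51.8°

Let the plane be z = a·x + b·y + c.
W-2−W-1: 79a − 74b = −126;  W-3−W-1: 25a + 100b = 104.
Solving gives a = −0.50297, b = 1.16574.
Gradient magnitude |∇z| = √(a² + b²) = √(0.25298 + 1.35896) = 1.26962.
True dip = arctan(1.26962) = 51.8°, dipping toward SSE (azimuth ≈ 157°).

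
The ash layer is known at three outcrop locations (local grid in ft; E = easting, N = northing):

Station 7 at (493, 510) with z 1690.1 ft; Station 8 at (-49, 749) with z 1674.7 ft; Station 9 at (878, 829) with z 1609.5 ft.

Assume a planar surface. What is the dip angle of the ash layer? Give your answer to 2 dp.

Two edge vectors: Station 7→Station 8 = (-542, 239, -15.4), Station 7→Station 9 = (385, 319, -80.6).
Normal n = (Station 7→Station 8) × (Station 7→Station 9) = (-14350.8, -49614.2, -264913).
So ∂z/∂E = −n_x/n_z = −0.05417 and ∂z/∂N = −n_y/n_z = −0.18728.
Gradient magnitude |∇z| = √(a² + b²) = √(0.00293 + 0.03508) = 0.19496.
True dip = arctan(0.19496) = 11.03°, dipping toward NNE (azimuth ≈ 016°).

11.03°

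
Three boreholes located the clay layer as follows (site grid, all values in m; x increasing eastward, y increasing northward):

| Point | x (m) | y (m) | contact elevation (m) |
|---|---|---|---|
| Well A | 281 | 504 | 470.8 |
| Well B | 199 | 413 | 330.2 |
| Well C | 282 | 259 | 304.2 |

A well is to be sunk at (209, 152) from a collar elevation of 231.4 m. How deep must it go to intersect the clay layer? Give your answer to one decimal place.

70.1 m

Two edge vectors: Well A→Well B = (-82, -91, -140.6), Well A→Well C = (1, -245, -166.6).
Normal n = (Well A→Well B) × (Well A→Well C) = (-19286.4, -13801.8, 20181).
So ∂z/∂x = −n_x/n_z = 0.95567 and ∂z/∂y = −n_y/n_z = 0.68390.
Intercept c from Well A: 470.8 − 268.54 − 344.69 = −142.43.
At (209, 152): z_contact = 199.74 + 103.95 − 142.43 = 161.26 m.
Depth below ground = 231.4 − 161.26 = 70.1 m.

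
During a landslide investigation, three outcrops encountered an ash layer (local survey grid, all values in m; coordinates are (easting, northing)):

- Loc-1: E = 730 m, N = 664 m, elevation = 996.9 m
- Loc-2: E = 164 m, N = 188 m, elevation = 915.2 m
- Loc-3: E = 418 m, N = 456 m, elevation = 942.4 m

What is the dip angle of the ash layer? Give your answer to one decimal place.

Let the plane be z = a·E + b·N + c.
Loc-2−Loc-1: −566a − 476b = −81.7;  Loc-3−Loc-1: −312a − 208b = −54.5.
Solving gives a = 0.29068, b = −0.17401.
Gradient magnitude |∇z| = √(a² + b²) = √(0.08450 + 0.03028) = 0.33878.
True dip = arctan(0.33878) = 18.7°, dipping toward WNW (azimuth ≈ 301°).

18.7°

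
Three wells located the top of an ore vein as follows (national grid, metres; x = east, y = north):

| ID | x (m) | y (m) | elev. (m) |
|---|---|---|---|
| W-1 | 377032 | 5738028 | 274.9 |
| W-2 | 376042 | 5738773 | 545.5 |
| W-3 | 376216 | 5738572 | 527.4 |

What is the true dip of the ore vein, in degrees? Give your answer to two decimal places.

Let the plane be z = a·x + b·y + c.
W-2−W-1: −990a + 745b = 270.6;  W-3−W-1: −816a + 544b = 252.5.
Solving gives a = −0.58976, b = −0.42049.
Gradient magnitude |∇z| = √(a² + b²) = √(0.34782 + 0.17681) = 0.72432.
True dip = arctan(0.72432) = 35.92°, dipping toward NE (azimuth ≈ 055°).

35.92°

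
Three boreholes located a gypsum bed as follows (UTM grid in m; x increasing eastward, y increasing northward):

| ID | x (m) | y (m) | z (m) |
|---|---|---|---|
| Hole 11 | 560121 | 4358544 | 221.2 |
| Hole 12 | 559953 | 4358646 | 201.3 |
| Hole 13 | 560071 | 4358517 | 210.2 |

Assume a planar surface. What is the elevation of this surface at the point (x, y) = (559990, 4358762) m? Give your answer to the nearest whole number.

218 m

Two edge vectors: Hole 11→Hole 12 = (-168, 102, -19.9), Hole 11→Hole 13 = (-50, -27, -11).
Normal n = (Hole 11→Hole 12) × (Hole 11→Hole 13) = (-1659.3, -853, 9636).
So ∂z/∂x = −n_x/n_z = 0.17219801 and ∂z/∂y = −n_y/n_z = 0.08852221.
Intercept c from Hole 11: 221.2 − 96451.72 − 385827.94 = −482058.46.
At (559990, 4358762): z = 96429.2 + 385847.2 − 482058.46 = 217.9 m.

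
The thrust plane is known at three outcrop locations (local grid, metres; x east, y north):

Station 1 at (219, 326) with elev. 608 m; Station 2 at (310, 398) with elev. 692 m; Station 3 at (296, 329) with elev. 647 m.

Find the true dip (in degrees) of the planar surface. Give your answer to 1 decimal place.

Let the plane be z = a·x + b·y + c.
Station 2−Station 1: 91a + 72b = 84;  Station 3−Station 1: 77a + 3b = 39.
Solving gives a = 0.48492, b = 0.55378.
Gradient magnitude |∇z| = √(a² + b²) = √(0.23514 + 0.30668) = 0.73609.
True dip = arctan(0.73609) = 36.4°, dipping toward SW (azimuth ≈ 221°).

36.4°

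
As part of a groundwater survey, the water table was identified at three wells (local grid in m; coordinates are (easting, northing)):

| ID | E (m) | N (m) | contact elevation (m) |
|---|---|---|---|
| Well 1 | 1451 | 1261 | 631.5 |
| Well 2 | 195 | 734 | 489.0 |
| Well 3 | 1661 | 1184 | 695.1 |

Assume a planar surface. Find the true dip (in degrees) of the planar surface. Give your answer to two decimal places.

17.88°

Two edge vectors: Well 1→Well 2 = (-1256, -527, -142.5), Well 1→Well 3 = (210, -77, 63.6).
Normal n = (Well 1→Well 2) × (Well 1→Well 3) = (-44489.7, 49956.6, 207382).
So ∂z/∂E = −n_x/n_z = 0.21453 and ∂z/∂N = −n_y/n_z = −0.24089.
Gradient magnitude |∇z| = √(a² + b²) = √(0.04602 + 0.05803) = 0.32257.
True dip = arctan(0.32257) = 17.88°, dipping toward NW (azimuth ≈ 318°).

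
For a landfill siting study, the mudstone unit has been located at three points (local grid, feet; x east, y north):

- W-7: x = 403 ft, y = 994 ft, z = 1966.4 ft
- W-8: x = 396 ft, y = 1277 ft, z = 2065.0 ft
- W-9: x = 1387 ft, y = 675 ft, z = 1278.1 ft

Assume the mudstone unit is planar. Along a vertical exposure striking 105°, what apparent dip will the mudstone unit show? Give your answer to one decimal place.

33.3°

Two edge vectors: W-7→W-8 = (-7, 283, 98.6), W-7→W-9 = (984, -319, -688.3).
Normal n = (W-7→W-8) × (W-7→W-9) = (-163335.5, 92204.3, -276239).
So ∂z/∂x = −n_x/n_z = −0.59128 and ∂z/∂y = −n_y/n_z = 0.33378.
Unit vector along 105° is (sin 105°, cos 105°) = (0.9659, -0.2588).
Slope in that direction = a·(0.9659) + b·(-0.2588) = −0.65753.
Apparent dip = arctan|0.65753| = 33.3° (true dip is 34.2°, so apparent ≤ true as expected).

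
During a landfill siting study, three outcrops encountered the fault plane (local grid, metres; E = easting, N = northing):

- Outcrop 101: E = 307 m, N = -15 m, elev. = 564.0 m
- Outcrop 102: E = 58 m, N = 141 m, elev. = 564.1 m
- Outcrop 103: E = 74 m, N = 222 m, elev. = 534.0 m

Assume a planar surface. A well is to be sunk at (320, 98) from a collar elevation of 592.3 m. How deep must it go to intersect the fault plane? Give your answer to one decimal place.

Two edge vectors: Outcrop 101→Outcrop 102 = (-249, 156, 0.1), Outcrop 101→Outcrop 103 = (-233, 237, -30).
Normal n = (Outcrop 101→Outcrop 102) × (Outcrop 101→Outcrop 103) = (-4703.7, -7493.3, -22665).
So ∂z/∂E = −n_x/n_z = −0.20753 and ∂z/∂N = −n_y/n_z = −0.33061.
Intercept c from Outcrop 101: 564 + 63.71 − 4.96 = 622.75.
At (320, 98): z_contact = −66.41 − 32.40 + 622.75 = 523.94 m.
Depth below ground = 592.3 − 523.94 = 68.4 m.

68.4 m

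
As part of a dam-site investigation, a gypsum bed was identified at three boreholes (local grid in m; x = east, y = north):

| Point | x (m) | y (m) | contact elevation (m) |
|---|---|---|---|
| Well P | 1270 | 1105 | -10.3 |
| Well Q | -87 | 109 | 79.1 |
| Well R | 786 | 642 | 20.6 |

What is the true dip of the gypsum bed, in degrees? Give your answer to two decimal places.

Two edge vectors: Well P→Well Q = (-1357, -996, 89.4), Well P→Well R = (-484, -463, 30.9).
Normal n = (Well P→Well Q) × (Well P→Well R) = (10615.8, -1338.3, 146227).
So ∂z/∂x = −n_x/n_z = −0.07260 and ∂z/∂y = −n_y/n_z = 0.00915.
Gradient magnitude |∇z| = √(a² + b²) = √(0.00527 + 0.00008) = 0.07317.
True dip = arctan(0.07317) = 4.19°, dipping toward E (azimuth ≈ 097°).

4.19°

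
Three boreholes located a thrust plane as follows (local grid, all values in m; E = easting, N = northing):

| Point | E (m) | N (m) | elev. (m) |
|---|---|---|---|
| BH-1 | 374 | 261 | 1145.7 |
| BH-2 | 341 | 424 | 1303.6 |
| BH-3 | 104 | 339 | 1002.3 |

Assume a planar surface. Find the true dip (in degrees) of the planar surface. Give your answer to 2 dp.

55.06°

Let the plane be z = a·E + b·N + c.
BH-2−BH-1: −33a + 163b = 157.9;  BH-3−BH-1: −270a + 78b = −143.4.
Solving gives a = 0.86134, b = 1.14309.
Gradient magnitude |∇z| = √(a² + b²) = √(0.74190 + 1.30666) = 1.43128.
True dip = arctan(1.43128) = 55.06°, dipping toward SW (azimuth ≈ 217°).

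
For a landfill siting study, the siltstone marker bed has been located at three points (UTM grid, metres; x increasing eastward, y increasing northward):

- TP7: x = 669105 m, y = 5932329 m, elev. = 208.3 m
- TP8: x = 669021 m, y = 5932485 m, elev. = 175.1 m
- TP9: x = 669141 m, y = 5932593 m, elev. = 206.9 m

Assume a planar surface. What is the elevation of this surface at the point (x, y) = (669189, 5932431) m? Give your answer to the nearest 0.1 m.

229.3 m

Let the plane be z = a·x + b·y + c.
TP8−TP7: −84a + 156b = −33.2;  TP9−TP7: 36a + 264b = −1.4.
Solving gives a = 0.307512953, b = −0.047236615.
Then c = 208.3 − a·669105 − b·5932329 = 74672.99.
At (669189, 5932431): z = 205784.3 − 280228.0 + 74672.99 = 229.3 m.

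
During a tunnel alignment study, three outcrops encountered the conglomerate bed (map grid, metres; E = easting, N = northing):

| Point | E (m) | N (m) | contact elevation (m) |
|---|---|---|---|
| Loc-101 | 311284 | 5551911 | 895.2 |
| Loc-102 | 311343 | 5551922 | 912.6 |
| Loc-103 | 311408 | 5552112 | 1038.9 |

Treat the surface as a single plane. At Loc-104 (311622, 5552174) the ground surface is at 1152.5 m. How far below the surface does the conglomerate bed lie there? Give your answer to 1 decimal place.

Two edge vectors: Loc-101→Loc-102 = (59, 11, 17.4), Loc-101→Loc-103 = (124, 201, 143.7).
Normal n = (Loc-101→Loc-102) × (Loc-101→Loc-103) = (-1916.7, -6320.7, 10495).
So ∂z/∂E = −n_x/n_z = 0.182629824 and ∂z/∂N = −n_y/n_z = 0.602258218.
Intercept c from Loc-101: 895.2 − 56849.74 − 3343684.03 = −3399638.57.
At (311622, 5552174): z_contact = 56911.47 + 3343842.42 − 3399638.57 = 1115.32 m.
Depth below ground = 1152.5 − 1115.32 = 37.2 m.

37.2 m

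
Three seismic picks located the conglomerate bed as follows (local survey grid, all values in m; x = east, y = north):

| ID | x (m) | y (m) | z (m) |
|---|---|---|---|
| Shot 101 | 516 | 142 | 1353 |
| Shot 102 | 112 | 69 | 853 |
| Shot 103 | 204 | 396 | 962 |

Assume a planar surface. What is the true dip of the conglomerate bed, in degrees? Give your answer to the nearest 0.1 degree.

51.1°

Two edge vectors: Shot 101→Shot 102 = (-404, -73, -500), Shot 101→Shot 103 = (-312, 254, -391).
Normal n = (Shot 101→Shot 102) × (Shot 101→Shot 103) = (155543, -1964, -125392).
So ∂z/∂x = −n_x/n_z = 1.24045 and ∂z/∂y = −n_y/n_z = −0.01566.
Gradient magnitude |∇z| = √(a² + b²) = √(1.53873 + 0.00025) = 1.24055.
True dip = arctan(1.24055) = 51.1°, dipping toward W (azimuth ≈ 271°).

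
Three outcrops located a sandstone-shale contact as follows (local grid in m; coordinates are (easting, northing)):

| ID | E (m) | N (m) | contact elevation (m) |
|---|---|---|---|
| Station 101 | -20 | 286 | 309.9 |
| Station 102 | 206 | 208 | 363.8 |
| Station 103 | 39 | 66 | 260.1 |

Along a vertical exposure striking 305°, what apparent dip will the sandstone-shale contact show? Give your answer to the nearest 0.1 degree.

5.8°

Two edge vectors: Station 101→Station 102 = (226, -78, 53.9), Station 101→Station 103 = (59, -220, -49.8).
Normal n = (Station 101→Station 102) × (Station 101→Station 103) = (15742.4, 14434.9, -45118).
So ∂z/∂E = −n_x/n_z = 0.34892 and ∂z/∂N = −n_y/n_z = 0.31994.
Unit vector along 305° is (sin 305°, cos 305°) = (-0.8192, 0.5736).
Slope in that direction = a·(-0.8192) + b·(0.5736) = −0.10231.
Apparent dip = arctan|0.10231| = 5.8° (true dip is 25.3°, so apparent ≤ true as expected).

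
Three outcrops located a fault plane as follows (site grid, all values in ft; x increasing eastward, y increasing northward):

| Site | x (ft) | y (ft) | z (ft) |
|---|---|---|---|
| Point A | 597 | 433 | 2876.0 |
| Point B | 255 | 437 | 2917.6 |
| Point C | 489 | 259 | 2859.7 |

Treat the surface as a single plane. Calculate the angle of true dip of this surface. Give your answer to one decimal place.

Let the plane be z = a·x + b·y + c.
Point B−Point A: −342a + 4b = 41.6;  Point C−Point A: −108a − 174b = −16.3.
Solving gives a = −0.11967, b = 0.16796.
Gradient magnitude |∇z| = √(a² + b²) = √(0.01432 + 0.02821) = 0.20623.
True dip = arctan(0.20623) = 11.7°, dipping toward SE (azimuth ≈ 145°).

11.7°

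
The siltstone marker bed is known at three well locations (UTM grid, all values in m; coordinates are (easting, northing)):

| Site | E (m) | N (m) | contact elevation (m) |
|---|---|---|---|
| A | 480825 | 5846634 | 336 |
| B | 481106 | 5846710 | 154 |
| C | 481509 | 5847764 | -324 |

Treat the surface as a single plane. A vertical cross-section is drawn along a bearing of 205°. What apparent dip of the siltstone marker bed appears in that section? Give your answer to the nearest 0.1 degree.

24.5°

Two edge vectors: A→B = (281, 76, -182), A→C = (684, 1130, -660).
Normal n = (A→B) × (A→C) = (155500, 60972, 265546).
So ∂z/∂E = −n_x/n_z = −0.58559 and ∂z/∂N = −n_y/n_z = −0.22961.
Unit vector along 205° is (sin 205°, cos 205°) = (-0.4226, -0.9063).
Slope in that direction = a·(-0.4226) + b·(-0.9063) = 0.45558.
Apparent dip = arctan|0.45558| = 24.5° (true dip is 32.2°, so apparent ≤ true as expected).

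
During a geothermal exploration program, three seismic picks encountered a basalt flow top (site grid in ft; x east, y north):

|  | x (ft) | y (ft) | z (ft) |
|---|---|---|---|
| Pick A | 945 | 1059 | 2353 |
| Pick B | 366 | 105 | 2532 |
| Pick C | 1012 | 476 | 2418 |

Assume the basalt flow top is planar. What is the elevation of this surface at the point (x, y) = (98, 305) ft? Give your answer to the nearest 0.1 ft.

Two edge vectors: Pick A→Pick B = (-579, -954, 179), Pick A→Pick C = (67, -583, 65).
Normal n = (Pick A→Pick B) × (Pick A→Pick C) = (42347, 49628, 401475).
So ∂z/∂x = −n_x/n_z = −0.105479 and ∂z/∂y = −n_y/n_z = −0.123614.
Intercept c from Pick A: 2353 + 99.68 + 130.91 = 2583.58.
At (98, 305): z = −10.3 − 37.7 + 2583.58 = 2535.5 ft.

2535.5 ft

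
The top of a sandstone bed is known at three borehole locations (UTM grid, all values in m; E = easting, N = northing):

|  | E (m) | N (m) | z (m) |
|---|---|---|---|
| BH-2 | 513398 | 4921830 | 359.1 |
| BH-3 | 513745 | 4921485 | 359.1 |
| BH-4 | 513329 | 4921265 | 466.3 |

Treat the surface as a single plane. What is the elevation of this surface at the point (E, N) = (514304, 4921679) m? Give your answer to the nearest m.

232 m

Let the plane be z = a·E + b·N + c.
BH-3−BH-2: 347a − 345b = 0;  BH-4−BH-2: −69a − 565b = 107.2.
Solving gives a = −0.16821614, b = −0.16919130.
Then c = 359.1 − a·513398 − b·4921830 = 919451.76.
At (514304, 4921679): z = −86514.2 − 832705.3 + 919451.76 = 232.2 m.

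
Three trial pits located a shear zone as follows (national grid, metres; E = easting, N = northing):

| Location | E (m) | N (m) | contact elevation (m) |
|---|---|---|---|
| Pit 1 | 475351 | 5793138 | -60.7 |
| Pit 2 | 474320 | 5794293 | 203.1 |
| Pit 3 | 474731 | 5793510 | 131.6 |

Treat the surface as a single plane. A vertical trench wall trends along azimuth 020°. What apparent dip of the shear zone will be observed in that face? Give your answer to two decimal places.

12.71°

Let the plane be z = a·E + b·N + c.
Pit 2−Pit 1: −1031a + 1155b = 263.8;  Pit 3−Pit 1: −620a + 372b = 192.3.
Solving gives a = −0.37277, b = −0.10436.
Unit vector along 020° is (sin 20°, cos 20°) = (0.3420, 0.9397).
Slope in that direction = a·(0.3420) + b·(0.9397) = −0.22556.
Apparent dip = arctan|0.22556| = 12.71° (true dip is 21.2°, so apparent ≤ true as expected).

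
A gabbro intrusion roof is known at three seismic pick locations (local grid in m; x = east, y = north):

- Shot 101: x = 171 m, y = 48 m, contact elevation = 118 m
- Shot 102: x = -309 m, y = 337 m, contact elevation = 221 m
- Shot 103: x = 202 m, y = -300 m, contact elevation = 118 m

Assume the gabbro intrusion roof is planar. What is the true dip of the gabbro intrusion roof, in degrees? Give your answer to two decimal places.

Let the plane be z = a·x + b·y + c.
Shot 102−Shot 101: −480a + 289b = 103;  Shot 103−Shot 101: 31a − 348b = 0.
Solving gives a = −0.22674, b = −0.02020.
Gradient magnitude |∇z| = √(a² + b²) = √(0.05141 + 0.00041) = 0.22764.
True dip = arctan(0.22764) = 12.82°, dipping toward E (azimuth ≈ 085°).

12.82°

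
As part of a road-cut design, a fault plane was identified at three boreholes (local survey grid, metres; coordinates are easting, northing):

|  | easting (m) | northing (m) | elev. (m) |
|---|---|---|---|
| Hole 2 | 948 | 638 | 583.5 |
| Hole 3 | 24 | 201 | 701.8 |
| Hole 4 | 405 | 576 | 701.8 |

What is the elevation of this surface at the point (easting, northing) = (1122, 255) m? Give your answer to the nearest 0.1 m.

444.7 m

Let the plane be z = a·easting + b·northing + c.
Hole 3−Hole 2: −924a − 437b = 118.3;  Hole 4−Hole 2: −543a − 62b = 118.3.
Solving gives a = −0.246454, b = 0.250397.
Then c = 583.5 − a·948 − b·638 = 657.39.
At (1122, 255): z = −276.5 + 63.9 + 657.39 = 444.7 m.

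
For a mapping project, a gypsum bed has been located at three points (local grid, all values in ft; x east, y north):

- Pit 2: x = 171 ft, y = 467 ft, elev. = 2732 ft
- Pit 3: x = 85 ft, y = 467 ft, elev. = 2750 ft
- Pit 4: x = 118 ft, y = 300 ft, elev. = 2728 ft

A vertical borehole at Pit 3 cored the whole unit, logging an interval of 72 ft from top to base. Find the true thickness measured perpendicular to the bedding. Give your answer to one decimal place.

70.2 ft

Let the plane be z = a·x + b·y + c.
Pit 3−Pit 2: −86a + 0b = 18;  Pit 4−Pit 2: −53a − 167b = −4.
Solving gives a = −0.20930, b = 0.09038.
|∇z| = √(a²+b²) = 0.22798, so dip δ = arctan(0.22798) = 12.84°.
True thickness = vertical thickness × cos δ = 72 × cos 12.84° = 70.2 ft.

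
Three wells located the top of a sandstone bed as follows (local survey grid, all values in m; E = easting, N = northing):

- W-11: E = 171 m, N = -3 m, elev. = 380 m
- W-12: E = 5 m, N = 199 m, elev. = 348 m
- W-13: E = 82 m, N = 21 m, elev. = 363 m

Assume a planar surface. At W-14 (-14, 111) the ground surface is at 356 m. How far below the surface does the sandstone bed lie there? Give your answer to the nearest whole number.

11 m

Let the plane be z = a·E + b·N + c.
W-12−W-11: −166a + 202b = −32;  W-13−W-11: −89a + 24b = −17.
Solving gives a = 0.19051, b = −0.00186.
Then c = 380 − a·171 − b·-3 = 347.42.
At (-14, 111): z_contact = −2.7 − 0.2 + 347.42 = 344.5 m.
Depth below ground = 356 − 344.5 = 11 m.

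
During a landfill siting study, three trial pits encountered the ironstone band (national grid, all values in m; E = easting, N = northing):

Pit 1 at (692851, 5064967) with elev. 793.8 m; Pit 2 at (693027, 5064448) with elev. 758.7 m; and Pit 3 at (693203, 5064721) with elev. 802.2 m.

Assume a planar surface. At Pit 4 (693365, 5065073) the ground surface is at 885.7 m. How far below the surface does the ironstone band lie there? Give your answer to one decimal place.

Two edge vectors: Pit 1→Pit 2 = (176, -519, -35.1), Pit 1→Pit 3 = (352, -246, 8.4).
Normal n = (Pit 1→Pit 2) × (Pit 1→Pit 3) = (-12994.2, -13833.6, 139392).
So ∂z/∂E = −n_x/n_z = 0.093220558 and ∂z/∂N = −n_y/n_z = 0.099242424.
Intercept c from Pit 1: 793.8 − 64587.96 − 502659.60 = −566453.76.
At (693365, 5065073): z_contact = 64635.87 + 502670.12 − 566453.76 = 852.24 m.
Depth below ground = 885.7 − 852.24 = 33.5 m.

33.5 m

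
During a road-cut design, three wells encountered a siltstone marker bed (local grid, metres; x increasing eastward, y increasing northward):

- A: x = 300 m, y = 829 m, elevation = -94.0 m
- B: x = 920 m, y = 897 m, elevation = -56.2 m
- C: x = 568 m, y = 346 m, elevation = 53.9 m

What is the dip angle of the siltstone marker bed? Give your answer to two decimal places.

Let the plane be z = a·x + b·y + c.
B−A: 620a + 68b = 37.8;  C−A: 268a − 483b = 147.9.
Solving gives a = 0.08913, b = −0.25676.
Gradient magnitude |∇z| = √(a² + b²) = √(0.00794 + 0.06592) = 0.27179.
True dip = arctan(0.27179) = 15.20°, dipping toward NNW (azimuth ≈ 341°).

15.20°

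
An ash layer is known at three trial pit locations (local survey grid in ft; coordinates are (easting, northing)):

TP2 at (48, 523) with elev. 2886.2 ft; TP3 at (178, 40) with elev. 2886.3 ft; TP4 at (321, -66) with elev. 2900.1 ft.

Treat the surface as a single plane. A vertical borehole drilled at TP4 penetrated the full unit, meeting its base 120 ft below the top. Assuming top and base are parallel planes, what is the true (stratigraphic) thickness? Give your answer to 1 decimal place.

119.1 ft

Two edge vectors: TP2→TP3 = (130, -483, 0.1), TP2→TP4 = (273, -589, 13.9).
Normal n = (TP2→TP3) × (TP2→TP4) = (-6654.8, -1779.7, 55289).
So ∂z/∂E = −n_x/n_z = 0.12036 and ∂z/∂N = −n_y/n_z = 0.03219.
|∇z| = √(a²+b²) = 0.12459, so dip δ = arctan(0.12459) = 7.10°.
True thickness = vertical thickness × cos δ = 120 × cos 7.10° = 119.1 ft.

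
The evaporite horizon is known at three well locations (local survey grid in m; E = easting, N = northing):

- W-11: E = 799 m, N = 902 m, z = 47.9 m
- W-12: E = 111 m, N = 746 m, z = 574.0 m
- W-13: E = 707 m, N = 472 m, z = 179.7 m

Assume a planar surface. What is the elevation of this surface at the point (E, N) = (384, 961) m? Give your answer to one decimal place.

Let the plane be z = a·E + b·N + c.
W-12−W-11: −688a − 156b = 526.1;  W-13−W-11: −92a − 430b = 131.8.
Solving gives a = −0.73063, b = −0.15019.
Then c = 47.9 − a·799 − b·902 = 767.14.
At (384, 961): z = −280.6 − 144.3 + 767.14 = 342.2 m.

342.2 m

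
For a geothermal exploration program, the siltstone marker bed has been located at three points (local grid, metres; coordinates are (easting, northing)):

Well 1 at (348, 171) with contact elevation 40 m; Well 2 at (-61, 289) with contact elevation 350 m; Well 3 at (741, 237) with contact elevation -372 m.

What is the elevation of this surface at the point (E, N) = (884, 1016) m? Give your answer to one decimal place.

-1002.2 m

Let the plane be z = a·E + b·N + c.
Well 2−Well 1: −409a + 118b = 310;  Well 3−Well 1: 393a + 66b = −412.
Solving gives a = −0.941500, b = −0.636217.
Then c = 40 − a·348 − b·171 = 476.44.
At (884, 1016): z = −832.3 − 646.4 + 476.44 = -1002.2 m.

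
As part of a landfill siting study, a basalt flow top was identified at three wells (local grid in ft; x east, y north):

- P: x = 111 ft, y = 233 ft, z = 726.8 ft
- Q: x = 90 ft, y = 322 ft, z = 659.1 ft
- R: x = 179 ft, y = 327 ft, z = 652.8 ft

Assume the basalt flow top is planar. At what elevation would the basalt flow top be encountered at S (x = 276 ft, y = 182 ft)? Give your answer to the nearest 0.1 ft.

761.4 ft

Two edge vectors: P→Q = (-21, 89, -67.7), P→R = (68, 94, -74).
Normal n = (P→Q) × (P→R) = (-222.2, -6157.6, -8026).
So ∂z/∂x = −n_x/n_z = −0.02769 and ∂z/∂y = −n_y/n_z = −0.76721.
Intercept c from P: 726.8 + 3.07 + 178.76 = 908.63.
At (276, 182): z = −7.6 − 139.6 + 908.63 = 761.4 ft.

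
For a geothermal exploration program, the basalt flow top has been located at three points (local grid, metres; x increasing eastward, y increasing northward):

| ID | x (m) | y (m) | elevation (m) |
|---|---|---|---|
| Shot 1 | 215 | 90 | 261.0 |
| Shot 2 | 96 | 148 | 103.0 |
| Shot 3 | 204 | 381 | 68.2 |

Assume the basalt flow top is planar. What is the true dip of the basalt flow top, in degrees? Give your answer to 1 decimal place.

Let the plane be z = a·x + b·y + c.
Shot 2−Shot 1: −119a + 58b = −158;  Shot 3−Shot 1: −11a + 291b = −192.8.
Solving gives a = 1.02367, b = −0.62385.
Gradient magnitude |∇z| = √(a² + b²) = √(1.04790 + 0.38919) = 1.19879.
True dip = arctan(1.19879) = 50.2°, dipping toward WNW (azimuth ≈ 301°).

50.2°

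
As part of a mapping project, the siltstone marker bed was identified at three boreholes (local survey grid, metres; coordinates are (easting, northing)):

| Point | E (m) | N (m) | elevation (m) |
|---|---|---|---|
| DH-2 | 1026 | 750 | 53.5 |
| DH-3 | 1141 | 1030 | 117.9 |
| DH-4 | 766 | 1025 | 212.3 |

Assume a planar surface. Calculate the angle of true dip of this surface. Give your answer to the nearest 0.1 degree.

22.9°

Two edge vectors: DH-2→DH-3 = (115, 280, 64.4), DH-2→DH-4 = (-260, 275, 158.8).
Normal n = (DH-2→DH-3) × (DH-2→DH-4) = (26754, -35006, 104425).
So ∂z/∂E = −n_x/n_z = −0.25620 and ∂z/∂N = −n_y/n_z = 0.33523.
Gradient magnitude |∇z| = √(a² + b²) = √(0.06564 + 0.11238) = 0.42192.
True dip = arctan(0.42192) = 22.9°, dipping toward SE (azimuth ≈ 143°).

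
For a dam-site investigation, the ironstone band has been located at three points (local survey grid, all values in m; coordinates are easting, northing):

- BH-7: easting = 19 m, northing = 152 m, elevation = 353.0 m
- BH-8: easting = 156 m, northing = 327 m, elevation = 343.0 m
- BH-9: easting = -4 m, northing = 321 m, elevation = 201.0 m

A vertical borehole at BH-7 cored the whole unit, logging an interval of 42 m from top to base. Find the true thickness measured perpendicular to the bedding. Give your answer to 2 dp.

26.89 m

Two edge vectors: BH-7→BH-8 = (137, 175, -10), BH-7→BH-9 = (-23, 169, -152).
Normal n = (BH-7→BH-8) × (BH-7→BH-9) = (-24910, 21054, 27178).
So ∂z/∂easting = −n_x/n_z = 0.91655 and ∂z/∂northing = −n_y/n_z = −0.77467.
|∇z| = √(a²+b²) = 1.20007, so dip δ = arctan(1.20007) = 50.20°.
True thickness = vertical thickness × cos δ = 42 × cos 50.20° = 26.89 m.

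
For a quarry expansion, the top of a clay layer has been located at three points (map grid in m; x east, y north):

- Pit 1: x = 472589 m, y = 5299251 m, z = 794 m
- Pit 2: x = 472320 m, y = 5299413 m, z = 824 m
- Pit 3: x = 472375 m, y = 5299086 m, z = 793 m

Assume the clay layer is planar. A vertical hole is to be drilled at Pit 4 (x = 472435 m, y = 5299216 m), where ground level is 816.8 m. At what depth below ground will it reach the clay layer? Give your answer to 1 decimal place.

Let the plane be z = a·x + b·y + c.
Pit 2−Pit 1: −269a + 162b = 30;  Pit 3−Pit 1: −214a − 165b = −1.
Solving gives a = −0.060566961, b = 0.084614120.
Then c = 794 − a·472589 − b·5299251 = −418974.18.
At (472435, 5299216): z_contact = −28613.95 + 448388.50 − 418974.18 = 800.37 m.
Depth below ground = 816.8 − 800.37 = 16.4 m.

16.4 m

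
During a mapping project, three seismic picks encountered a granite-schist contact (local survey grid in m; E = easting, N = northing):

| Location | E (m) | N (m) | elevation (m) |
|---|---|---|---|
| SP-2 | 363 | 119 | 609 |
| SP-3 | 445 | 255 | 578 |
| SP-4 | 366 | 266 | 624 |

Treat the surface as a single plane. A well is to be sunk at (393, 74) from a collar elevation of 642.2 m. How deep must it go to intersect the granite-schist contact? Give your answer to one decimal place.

55.3 m

Let the plane be z = a·E + b·N + c.
SP-3−SP-2: 82a + 136b = −31;  SP-4−SP-2: 3a + 147b = 15.
Solving gives a = −0.56646, b = 0.11360.
Then c = 609 − a·363 − b·119 = 801.11.
At (393, 74): z_contact = −222.62 + 8.41 + 801.11 = 586.89 m.
Depth below ground = 642.2 − 586.89 = 55.3 m.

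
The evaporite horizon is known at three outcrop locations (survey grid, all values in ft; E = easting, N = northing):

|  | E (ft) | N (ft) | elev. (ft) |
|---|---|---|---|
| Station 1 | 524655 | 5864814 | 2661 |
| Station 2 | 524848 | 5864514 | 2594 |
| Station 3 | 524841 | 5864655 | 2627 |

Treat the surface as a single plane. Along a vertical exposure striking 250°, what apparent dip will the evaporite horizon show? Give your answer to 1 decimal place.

Let the plane be z = a·E + b·N + c.
Station 2−Station 1: 193a − 300b = −67;  Station 3−Station 1: 186a − 159b = −34.
Solving gives a = 0.01804, b = 0.23494.
Unit vector along 250° is (sin 250°, cos 250°) = (-0.9397, -0.3420).
Slope in that direction = a·(-0.9397) + b·(-0.3420) = −0.09730.
Apparent dip = arctan|0.09730| = 5.6° (true dip is 13.3°, so apparent ≤ true as expected).

5.6°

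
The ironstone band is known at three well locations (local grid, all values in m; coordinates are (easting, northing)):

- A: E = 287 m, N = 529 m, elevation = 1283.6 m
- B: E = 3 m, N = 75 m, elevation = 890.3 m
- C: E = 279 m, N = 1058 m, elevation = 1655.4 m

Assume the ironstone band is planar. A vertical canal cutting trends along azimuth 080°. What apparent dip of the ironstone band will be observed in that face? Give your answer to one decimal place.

Let the plane be z = a·E + b·N + c.
B−A: −284a − 454b = −393.3;  C−A: −8a + 529b = 371.8.
Solving gives a = 0.25514, b = 0.70669.
Unit vector along 080° is (sin 80°, cos 80°) = (0.9848, 0.1736).
Slope in that direction = a·(0.9848) + b·(0.1736) = 0.37398.
Apparent dip = arctan|0.37398| = 20.5° (true dip is 36.9°, so apparent ≤ true as expected).

20.5°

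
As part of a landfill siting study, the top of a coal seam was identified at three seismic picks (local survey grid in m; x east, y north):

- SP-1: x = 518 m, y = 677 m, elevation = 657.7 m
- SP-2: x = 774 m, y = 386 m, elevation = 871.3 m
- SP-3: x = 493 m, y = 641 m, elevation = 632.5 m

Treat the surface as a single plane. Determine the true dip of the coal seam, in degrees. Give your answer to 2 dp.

Let the plane be z = a·x + b·y + c.
SP-2−SP-1: 256a − 291b = 213.6;  SP-3−SP-1: −25a − 36b = −25.2.
Solving gives a = 0.91097, b = 0.06738.
Gradient magnitude |∇z| = √(a² + b²) = √(0.82987 + 0.00454) = 0.91346.
True dip = arctan(0.91346) = 42.41°, dipping toward W (azimuth ≈ 266°).

42.41°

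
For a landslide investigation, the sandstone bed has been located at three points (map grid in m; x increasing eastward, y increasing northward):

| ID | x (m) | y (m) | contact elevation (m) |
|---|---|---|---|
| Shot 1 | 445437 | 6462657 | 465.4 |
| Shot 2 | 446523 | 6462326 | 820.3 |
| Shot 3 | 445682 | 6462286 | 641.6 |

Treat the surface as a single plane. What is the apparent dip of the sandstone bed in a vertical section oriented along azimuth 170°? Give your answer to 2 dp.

19.75°

Two edge vectors: Shot 1→Shot 2 = (1086, -331, 354.9), Shot 1→Shot 3 = (245, -371, 176.2).
Normal n = (Shot 1→Shot 2) × (Shot 1→Shot 3) = (73345.7, -104402.7, -321811).
So ∂z/∂x = −n_x/n_z = 0.22792 and ∂z/∂y = −n_y/n_z = −0.32442.
Unit vector along 170° is (sin 170°, cos 170°) = (0.1736, -0.9848).
Slope in that direction = a·(0.1736) + b·(-0.9848) = 0.35907.
Apparent dip = arctan|0.35907| = 19.75° (true dip is 21.6°, so apparent ≤ true as expected).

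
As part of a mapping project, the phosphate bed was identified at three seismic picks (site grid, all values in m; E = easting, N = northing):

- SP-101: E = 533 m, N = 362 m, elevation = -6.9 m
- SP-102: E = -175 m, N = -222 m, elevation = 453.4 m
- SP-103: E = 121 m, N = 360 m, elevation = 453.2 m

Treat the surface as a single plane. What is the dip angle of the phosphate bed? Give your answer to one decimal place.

51.5°

Let the plane be z = a·E + b·N + c.
SP-102−SP-101: −708a − 584b = 460.3;  SP-103−SP-101: −412a − 2b = 460.1.
Solving gives a = −1.11951, b = 0.56903.
Gradient magnitude |∇z| = √(a² + b²) = √(1.25330 + 0.32379) = 1.25582.
True dip = arctan(1.25582) = 51.5°, dipping toward ESE (azimuth ≈ 117°).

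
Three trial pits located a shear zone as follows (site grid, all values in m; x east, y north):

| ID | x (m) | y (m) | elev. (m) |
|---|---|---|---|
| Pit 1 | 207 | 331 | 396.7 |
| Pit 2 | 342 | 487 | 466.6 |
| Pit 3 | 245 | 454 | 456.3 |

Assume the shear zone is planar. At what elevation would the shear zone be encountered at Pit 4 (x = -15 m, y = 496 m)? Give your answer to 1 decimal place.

494.5 m

Two edge vectors: Pit 1→Pit 2 = (135, 156, 69.9), Pit 1→Pit 3 = (38, 123, 59.6).
Normal n = (Pit 1→Pit 2) × (Pit 1→Pit 3) = (699.9, -5389.8, 10677).
So ∂z/∂x = −n_x/n_z = −0.06555 and ∂z/∂y = −n_y/n_z = 0.50480.
Intercept c from Pit 1: 396.7 + 13.57 − 167.09 = 243.18.
At (-15, 496): z = 1.0 + 250.4 + 243.18 = 494.5 m.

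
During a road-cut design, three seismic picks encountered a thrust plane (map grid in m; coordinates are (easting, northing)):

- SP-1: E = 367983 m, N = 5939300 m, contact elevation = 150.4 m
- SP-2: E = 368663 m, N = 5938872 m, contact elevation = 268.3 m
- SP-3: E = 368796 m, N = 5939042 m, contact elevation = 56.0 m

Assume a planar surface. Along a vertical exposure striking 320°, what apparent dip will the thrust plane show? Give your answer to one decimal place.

24.1°

Two edge vectors: SP-1→SP-2 = (680, -428, 117.9), SP-1→SP-3 = (813, -258, -94.4).
Normal n = (SP-1→SP-2) × (SP-1→SP-3) = (70821.4, 160044.7, 172524).
So ∂z/∂E = −n_x/n_z = −0.41050 and ∂z/∂N = −n_y/n_z = −0.92767.
Unit vector along 320° is (sin 320°, cos 320°) = (-0.6428, 0.7660).
Slope in that direction = a·(-0.6428) + b·(0.7660) = −0.44677.
Apparent dip = arctan|0.44677| = 24.1° (true dip is 45.4°, so apparent ≤ true as expected).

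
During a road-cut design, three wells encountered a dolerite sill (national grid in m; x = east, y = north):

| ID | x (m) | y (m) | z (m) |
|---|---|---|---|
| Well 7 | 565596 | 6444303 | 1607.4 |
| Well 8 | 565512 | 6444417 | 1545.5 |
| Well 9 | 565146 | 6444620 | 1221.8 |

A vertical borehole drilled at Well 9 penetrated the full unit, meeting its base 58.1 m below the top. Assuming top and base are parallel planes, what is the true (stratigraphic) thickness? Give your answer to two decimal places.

41.01 m

Two edge vectors: Well 7→Well 8 = (-84, 114, -61.9), Well 7→Well 9 = (-450, 317, -385.6).
Normal n = (Well 7→Well 8) × (Well 7→Well 9) = (-24336.1, -4535.4, 24672).
So ∂z/∂x = −n_x/n_z = 0.98639 and ∂z/∂y = −n_y/n_z = 0.18383.
|∇z| = √(a²+b²) = 1.00337, so dip δ = arctan(1.00337) = 45.10°.
True thickness = vertical thickness × cos δ = 58.1 × cos 45.10° = 41.01 m.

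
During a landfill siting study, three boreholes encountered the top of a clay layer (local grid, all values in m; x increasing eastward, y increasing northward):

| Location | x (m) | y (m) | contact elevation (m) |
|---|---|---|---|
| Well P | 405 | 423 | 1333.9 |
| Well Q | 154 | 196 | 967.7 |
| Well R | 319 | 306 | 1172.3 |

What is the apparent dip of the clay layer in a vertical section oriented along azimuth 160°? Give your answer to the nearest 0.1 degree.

33.1°

Let the plane be z = a·x + b·y + c.
Well Q−Well P: −251a − 227b = −366.2;  Well R−Well P: −86a − 117b = −161.6.
Solving gives a = 0.62592, b = 0.92112.
Unit vector along 160° is (sin 160°, cos 160°) = (0.3420, -0.9397).
Slope in that direction = a·(0.3420) + b·(-0.9397) = −0.65149.
Apparent dip = arctan|0.65149| = 33.1° (true dip is 48.1°, so apparent ≤ true as expected).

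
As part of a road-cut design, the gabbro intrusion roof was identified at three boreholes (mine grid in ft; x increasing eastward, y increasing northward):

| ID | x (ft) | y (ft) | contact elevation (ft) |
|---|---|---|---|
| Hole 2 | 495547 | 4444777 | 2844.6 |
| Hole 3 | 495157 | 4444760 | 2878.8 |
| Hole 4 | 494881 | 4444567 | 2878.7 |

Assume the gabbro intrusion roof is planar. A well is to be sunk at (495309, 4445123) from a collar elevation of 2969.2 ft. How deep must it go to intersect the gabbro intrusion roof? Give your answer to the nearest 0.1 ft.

55.9 ft

Two edge vectors: Hole 2→Hole 3 = (-390, -17, 34.2), Hole 2→Hole 4 = (-666, -210, 34.1).
Normal n = (Hole 2→Hole 3) × (Hole 2→Hole 4) = (6602.3, -9478.2, 70578).
So ∂z/∂x = −n_x/n_z = −0.093546148 and ∂z/∂y = −n_y/n_z = 0.134293973.
Intercept c from Hole 2: 2844.6 + 46356.51 − 596906.76 = −547705.65.
At (495309, 4445123): z_contact = −46334.25 + 596953.23 − 547705.65 = 2913.33 ft.
Depth below ground = 2969.2 − 2913.33 = 55.9 ft.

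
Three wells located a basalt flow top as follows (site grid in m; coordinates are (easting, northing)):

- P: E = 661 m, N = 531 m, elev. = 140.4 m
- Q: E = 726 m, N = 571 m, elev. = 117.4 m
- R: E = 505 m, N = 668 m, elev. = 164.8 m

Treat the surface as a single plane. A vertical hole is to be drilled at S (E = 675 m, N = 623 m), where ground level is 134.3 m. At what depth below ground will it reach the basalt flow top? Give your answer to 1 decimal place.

Two edge vectors: P→Q = (65, 40, -23), P→R = (-156, 137, 24.4).
Normal n = (P→Q) × (P→R) = (4127, 2002, 15145).
So ∂z/∂E = −n_x/n_z = −0.27250 and ∂z/∂N = −n_y/n_z = −0.13219.
Intercept c from P: 140.4 + 180.12 + 70.19 = 390.71.
At (675, 623): z_contact = −183.94 − 82.35 + 390.71 = 124.42 m.
Depth below ground = 134.3 − 124.42 = 9.9 m.

9.9 m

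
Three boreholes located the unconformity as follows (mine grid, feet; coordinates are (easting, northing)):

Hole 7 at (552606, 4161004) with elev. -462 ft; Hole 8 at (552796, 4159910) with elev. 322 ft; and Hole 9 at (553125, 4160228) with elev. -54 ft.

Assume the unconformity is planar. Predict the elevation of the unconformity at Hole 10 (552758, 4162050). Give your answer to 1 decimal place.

-1340.2 ft

Let the plane be z = a·E + b·N + c.
Hole 8−Hole 7: 190a − 1094b = 784;  Hole 9−Hole 7: 519a − 776b = 408.
Solving gives a = −0.385472920, b = −0.783583048.
Then c = -462 − a·552606 − b·4161004 = 3473044.85.
At (552758, 4162050): z = −213073.2 − 3261311.8 + 3473044.85 = -1340.2 ft.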